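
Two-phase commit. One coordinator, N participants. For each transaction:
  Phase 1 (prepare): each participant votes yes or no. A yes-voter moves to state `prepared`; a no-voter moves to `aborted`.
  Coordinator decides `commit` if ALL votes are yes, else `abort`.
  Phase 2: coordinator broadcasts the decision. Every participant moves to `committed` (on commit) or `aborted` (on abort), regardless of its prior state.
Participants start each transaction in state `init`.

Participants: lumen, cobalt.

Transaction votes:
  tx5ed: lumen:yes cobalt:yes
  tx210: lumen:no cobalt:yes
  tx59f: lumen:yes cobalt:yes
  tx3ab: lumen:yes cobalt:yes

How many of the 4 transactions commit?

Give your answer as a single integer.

Answer: 3

Derivation:
tx5ed: all yes -> commit (commits=1)
tx210: no from lumen -> abort (commits=1)
tx59f: all yes -> commit (commits=2)
tx3ab: all yes -> commit (commits=3)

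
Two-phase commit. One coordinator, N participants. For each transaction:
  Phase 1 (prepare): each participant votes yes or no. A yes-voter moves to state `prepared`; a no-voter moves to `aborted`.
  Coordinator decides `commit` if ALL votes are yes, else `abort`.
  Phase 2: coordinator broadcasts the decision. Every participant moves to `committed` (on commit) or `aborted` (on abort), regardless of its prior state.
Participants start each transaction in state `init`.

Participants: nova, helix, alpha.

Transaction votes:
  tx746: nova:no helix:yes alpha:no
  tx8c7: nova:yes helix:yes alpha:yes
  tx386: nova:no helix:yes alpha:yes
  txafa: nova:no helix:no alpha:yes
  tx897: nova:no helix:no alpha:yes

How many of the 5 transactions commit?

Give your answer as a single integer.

Answer: 1

Derivation:
tx746: no from nova, alpha -> abort (commits=0)
tx8c7: all yes -> commit (commits=1)
tx386: no from nova -> abort (commits=1)
txafa: no from nova, helix -> abort (commits=1)
tx897: no from nova, helix -> abort (commits=1)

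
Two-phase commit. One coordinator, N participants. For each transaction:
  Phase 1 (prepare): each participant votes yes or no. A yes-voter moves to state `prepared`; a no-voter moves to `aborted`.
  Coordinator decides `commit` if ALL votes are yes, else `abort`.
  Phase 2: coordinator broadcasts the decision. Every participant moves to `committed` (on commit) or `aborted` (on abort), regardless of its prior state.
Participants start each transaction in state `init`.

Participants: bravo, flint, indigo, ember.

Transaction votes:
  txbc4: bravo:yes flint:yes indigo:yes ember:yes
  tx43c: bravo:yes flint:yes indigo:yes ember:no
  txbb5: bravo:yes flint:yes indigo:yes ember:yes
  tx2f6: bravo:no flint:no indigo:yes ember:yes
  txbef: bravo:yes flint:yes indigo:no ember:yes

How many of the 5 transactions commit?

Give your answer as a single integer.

Answer: 2

Derivation:
txbc4: all yes -> commit (commits=1)
tx43c: no from ember -> abort (commits=1)
txbb5: all yes -> commit (commits=2)
tx2f6: no from bravo, flint -> abort (commits=2)
txbef: no from indigo -> abort (commits=2)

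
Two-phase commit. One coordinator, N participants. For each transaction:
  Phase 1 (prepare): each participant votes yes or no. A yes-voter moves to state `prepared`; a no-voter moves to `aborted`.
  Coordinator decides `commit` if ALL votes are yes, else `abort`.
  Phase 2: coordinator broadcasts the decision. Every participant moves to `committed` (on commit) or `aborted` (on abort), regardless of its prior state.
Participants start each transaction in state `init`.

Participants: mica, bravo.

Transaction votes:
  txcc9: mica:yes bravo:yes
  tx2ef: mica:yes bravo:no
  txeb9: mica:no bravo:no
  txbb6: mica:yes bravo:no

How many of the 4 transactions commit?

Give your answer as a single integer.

txcc9: all yes -> commit (commits=1)
tx2ef: no from bravo -> abort (commits=1)
txeb9: no from mica, bravo -> abort (commits=1)
txbb6: no from bravo -> abort (commits=1)

Answer: 1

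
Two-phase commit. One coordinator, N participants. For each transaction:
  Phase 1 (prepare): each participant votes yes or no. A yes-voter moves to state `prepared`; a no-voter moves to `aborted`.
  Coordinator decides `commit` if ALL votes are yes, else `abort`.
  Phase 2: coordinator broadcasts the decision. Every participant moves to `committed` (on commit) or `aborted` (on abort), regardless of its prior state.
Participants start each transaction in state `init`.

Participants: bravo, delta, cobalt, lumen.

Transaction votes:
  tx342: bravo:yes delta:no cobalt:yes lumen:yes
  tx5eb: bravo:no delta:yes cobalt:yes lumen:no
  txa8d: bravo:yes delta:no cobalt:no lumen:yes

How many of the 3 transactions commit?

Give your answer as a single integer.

Answer: 0

Derivation:
tx342: no from delta -> abort (commits=0)
tx5eb: no from bravo, lumen -> abort (commits=0)
txa8d: no from delta, cobalt -> abort (commits=0)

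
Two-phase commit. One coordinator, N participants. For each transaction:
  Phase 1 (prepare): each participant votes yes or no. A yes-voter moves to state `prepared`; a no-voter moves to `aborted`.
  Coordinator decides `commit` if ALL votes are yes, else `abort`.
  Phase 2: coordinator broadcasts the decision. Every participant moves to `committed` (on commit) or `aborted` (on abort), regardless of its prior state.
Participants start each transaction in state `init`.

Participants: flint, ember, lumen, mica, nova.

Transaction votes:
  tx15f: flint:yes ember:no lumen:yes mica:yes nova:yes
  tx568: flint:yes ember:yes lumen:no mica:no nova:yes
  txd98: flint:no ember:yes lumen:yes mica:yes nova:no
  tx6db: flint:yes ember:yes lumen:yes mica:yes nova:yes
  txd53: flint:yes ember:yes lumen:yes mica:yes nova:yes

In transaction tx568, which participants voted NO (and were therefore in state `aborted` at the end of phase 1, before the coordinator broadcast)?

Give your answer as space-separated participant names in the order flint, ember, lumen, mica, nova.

Answer: lumen mica

Derivation:
Txn tx568 phase 1: flint yes -> prepared; ember yes -> prepared; lumen no -> aborted; mica no -> aborted; nova yes -> prepared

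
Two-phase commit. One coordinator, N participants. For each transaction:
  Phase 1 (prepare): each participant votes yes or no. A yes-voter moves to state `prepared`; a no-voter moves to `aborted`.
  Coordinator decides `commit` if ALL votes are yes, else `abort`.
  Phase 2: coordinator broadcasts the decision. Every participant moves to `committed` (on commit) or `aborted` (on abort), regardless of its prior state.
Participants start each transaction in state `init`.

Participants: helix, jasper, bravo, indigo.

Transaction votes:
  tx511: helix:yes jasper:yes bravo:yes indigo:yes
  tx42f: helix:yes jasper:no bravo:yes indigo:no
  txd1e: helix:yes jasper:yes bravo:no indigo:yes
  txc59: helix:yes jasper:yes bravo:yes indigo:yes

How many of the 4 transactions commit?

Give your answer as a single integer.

Answer: 2

Derivation:
tx511: all yes -> commit (commits=1)
tx42f: no from jasper, indigo -> abort (commits=1)
txd1e: no from bravo -> abort (commits=1)
txc59: all yes -> commit (commits=2)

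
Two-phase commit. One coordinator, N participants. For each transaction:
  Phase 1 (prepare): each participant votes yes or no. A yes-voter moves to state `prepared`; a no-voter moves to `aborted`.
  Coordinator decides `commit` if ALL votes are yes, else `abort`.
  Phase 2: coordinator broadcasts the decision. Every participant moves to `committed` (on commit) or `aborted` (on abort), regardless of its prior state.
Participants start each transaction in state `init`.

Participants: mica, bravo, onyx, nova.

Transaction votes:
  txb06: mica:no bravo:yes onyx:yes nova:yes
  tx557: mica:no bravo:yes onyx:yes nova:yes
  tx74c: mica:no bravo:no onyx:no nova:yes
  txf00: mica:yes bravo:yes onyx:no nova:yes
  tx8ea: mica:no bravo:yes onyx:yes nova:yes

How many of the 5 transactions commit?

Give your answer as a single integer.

Answer: 0

Derivation:
txb06: no from mica -> abort (commits=0)
tx557: no from mica -> abort (commits=0)
tx74c: no from mica, bravo, onyx -> abort (commits=0)
txf00: no from onyx -> abort (commits=0)
tx8ea: no from mica -> abort (commits=0)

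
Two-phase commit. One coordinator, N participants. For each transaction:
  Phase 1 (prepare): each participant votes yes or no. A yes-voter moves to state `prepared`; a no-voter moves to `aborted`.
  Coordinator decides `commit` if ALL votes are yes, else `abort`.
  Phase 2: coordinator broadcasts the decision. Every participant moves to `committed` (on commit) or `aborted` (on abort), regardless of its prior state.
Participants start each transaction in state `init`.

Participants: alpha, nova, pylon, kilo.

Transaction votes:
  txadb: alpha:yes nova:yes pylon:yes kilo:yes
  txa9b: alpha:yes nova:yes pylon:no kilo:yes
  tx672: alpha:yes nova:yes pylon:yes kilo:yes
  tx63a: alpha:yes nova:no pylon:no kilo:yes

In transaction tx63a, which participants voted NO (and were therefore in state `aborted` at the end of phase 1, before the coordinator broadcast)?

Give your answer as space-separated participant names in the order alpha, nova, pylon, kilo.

Txn tx63a phase 1: alpha yes -> prepared; nova no -> aborted; pylon no -> aborted; kilo yes -> prepared

Answer: nova pylon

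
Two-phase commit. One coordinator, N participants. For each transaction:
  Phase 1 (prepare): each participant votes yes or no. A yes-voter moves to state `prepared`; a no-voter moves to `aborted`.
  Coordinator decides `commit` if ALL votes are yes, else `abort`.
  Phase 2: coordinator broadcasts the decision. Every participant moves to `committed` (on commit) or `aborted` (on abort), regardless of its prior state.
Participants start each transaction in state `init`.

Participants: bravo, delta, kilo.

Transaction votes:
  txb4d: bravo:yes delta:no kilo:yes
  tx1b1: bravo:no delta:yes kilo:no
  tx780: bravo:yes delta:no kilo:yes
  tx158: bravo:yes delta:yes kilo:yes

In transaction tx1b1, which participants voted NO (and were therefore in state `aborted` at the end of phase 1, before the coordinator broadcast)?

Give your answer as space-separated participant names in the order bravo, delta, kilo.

Answer: bravo kilo

Derivation:
Txn tx1b1 phase 1: bravo no -> aborted; delta yes -> prepared; kilo no -> aborted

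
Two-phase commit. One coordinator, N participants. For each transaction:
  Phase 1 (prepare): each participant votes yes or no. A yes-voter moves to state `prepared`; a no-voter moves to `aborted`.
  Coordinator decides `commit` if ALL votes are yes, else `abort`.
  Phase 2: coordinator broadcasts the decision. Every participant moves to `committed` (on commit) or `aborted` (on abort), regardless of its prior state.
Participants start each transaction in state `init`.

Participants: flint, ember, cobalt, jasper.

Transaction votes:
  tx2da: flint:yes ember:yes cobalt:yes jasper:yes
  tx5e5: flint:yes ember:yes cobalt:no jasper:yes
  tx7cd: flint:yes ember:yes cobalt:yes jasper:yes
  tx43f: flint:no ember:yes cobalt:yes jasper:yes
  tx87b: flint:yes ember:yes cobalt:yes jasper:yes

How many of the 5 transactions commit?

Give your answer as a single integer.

Answer: 3

Derivation:
tx2da: all yes -> commit (commits=1)
tx5e5: no from cobalt -> abort (commits=1)
tx7cd: all yes -> commit (commits=2)
tx43f: no from flint -> abort (commits=2)
tx87b: all yes -> commit (commits=3)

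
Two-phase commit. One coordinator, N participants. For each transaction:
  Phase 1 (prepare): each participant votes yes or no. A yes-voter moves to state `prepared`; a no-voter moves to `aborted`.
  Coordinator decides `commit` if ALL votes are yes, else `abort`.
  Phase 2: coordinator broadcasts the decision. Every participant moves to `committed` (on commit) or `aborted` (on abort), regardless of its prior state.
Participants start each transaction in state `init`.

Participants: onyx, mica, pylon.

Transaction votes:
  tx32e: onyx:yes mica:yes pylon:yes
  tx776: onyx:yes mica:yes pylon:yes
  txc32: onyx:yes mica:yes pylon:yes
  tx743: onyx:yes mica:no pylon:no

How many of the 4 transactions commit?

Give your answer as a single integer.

tx32e: all yes -> commit (commits=1)
tx776: all yes -> commit (commits=2)
txc32: all yes -> commit (commits=3)
tx743: no from mica, pylon -> abort (commits=3)

Answer: 3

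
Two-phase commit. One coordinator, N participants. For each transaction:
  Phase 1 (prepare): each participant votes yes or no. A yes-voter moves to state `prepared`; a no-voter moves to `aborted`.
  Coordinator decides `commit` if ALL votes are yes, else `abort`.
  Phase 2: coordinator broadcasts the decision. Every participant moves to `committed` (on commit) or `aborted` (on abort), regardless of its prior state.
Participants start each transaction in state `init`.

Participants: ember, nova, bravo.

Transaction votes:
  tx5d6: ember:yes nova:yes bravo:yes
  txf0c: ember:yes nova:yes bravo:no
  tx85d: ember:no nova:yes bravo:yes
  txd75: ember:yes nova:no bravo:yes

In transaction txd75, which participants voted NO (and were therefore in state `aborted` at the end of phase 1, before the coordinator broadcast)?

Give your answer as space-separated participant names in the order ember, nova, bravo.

Txn txd75 phase 1: ember yes -> prepared; nova no -> aborted; bravo yes -> prepared

Answer: nova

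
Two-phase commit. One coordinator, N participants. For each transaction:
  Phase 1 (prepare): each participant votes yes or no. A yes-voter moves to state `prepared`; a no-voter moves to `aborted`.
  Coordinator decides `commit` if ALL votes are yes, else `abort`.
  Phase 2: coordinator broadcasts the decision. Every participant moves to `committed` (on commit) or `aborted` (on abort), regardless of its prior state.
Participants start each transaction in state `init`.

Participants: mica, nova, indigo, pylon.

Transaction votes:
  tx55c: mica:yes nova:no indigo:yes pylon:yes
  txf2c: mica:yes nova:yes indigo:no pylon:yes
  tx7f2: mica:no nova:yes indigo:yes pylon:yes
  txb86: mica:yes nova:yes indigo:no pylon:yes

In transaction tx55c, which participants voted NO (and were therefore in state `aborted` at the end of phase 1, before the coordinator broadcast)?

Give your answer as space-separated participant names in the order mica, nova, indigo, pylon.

Answer: nova

Derivation:
Txn tx55c phase 1: mica yes -> prepared; nova no -> aborted; indigo yes -> prepared; pylon yes -> prepared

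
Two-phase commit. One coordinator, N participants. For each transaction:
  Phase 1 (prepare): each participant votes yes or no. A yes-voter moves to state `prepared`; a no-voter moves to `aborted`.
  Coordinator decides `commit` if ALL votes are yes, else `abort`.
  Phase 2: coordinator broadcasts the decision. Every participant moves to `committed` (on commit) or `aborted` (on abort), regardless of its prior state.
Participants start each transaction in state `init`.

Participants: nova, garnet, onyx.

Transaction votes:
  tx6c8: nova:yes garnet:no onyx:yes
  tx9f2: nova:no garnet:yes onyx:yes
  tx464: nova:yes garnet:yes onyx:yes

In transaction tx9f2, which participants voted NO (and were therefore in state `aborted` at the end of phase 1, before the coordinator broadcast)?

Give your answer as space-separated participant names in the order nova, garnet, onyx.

Answer: nova

Derivation:
Txn tx9f2 phase 1: nova no -> aborted; garnet yes -> prepared; onyx yes -> prepared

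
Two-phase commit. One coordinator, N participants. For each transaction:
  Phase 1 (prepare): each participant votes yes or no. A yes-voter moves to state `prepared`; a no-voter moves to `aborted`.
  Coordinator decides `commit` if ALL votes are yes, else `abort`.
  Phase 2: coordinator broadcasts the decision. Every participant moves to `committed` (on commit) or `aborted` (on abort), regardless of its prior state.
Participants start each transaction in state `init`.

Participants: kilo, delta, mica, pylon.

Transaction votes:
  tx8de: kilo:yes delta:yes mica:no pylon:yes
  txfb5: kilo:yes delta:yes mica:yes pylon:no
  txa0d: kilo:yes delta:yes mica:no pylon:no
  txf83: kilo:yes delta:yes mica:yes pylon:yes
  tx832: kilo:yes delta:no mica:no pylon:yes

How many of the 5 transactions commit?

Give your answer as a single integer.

Answer: 1

Derivation:
tx8de: no from mica -> abort (commits=0)
txfb5: no from pylon -> abort (commits=0)
txa0d: no from mica, pylon -> abort (commits=0)
txf83: all yes -> commit (commits=1)
tx832: no from delta, mica -> abort (commits=1)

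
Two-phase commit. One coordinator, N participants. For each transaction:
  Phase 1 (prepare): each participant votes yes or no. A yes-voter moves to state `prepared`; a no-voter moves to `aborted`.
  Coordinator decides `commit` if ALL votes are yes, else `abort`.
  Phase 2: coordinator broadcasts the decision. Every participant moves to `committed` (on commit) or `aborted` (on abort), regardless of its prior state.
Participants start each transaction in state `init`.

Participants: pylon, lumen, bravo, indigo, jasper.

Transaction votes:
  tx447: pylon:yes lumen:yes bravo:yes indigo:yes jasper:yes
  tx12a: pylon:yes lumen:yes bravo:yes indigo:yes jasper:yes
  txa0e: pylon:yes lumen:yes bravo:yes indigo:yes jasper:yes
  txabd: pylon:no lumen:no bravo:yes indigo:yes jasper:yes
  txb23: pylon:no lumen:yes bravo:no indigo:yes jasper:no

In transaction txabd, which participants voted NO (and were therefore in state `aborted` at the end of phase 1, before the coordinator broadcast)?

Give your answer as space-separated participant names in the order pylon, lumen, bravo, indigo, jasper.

Txn txabd phase 1: pylon no -> aborted; lumen no -> aborted; bravo yes -> prepared; indigo yes -> prepared; jasper yes -> prepared

Answer: pylon lumen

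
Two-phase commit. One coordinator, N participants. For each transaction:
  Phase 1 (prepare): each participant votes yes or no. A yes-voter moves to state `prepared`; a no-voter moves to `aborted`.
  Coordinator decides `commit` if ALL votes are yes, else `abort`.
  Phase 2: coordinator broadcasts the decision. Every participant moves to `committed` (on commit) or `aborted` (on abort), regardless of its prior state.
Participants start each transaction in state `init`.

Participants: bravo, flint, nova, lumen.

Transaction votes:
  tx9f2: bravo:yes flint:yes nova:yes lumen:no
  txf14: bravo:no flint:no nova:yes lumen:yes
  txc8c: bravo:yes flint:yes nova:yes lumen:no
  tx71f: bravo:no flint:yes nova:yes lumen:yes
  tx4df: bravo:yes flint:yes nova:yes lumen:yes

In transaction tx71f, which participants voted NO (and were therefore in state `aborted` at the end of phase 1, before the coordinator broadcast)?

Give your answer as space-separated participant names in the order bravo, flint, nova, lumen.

Answer: bravo

Derivation:
Txn tx71f phase 1: bravo no -> aborted; flint yes -> prepared; nova yes -> prepared; lumen yes -> prepared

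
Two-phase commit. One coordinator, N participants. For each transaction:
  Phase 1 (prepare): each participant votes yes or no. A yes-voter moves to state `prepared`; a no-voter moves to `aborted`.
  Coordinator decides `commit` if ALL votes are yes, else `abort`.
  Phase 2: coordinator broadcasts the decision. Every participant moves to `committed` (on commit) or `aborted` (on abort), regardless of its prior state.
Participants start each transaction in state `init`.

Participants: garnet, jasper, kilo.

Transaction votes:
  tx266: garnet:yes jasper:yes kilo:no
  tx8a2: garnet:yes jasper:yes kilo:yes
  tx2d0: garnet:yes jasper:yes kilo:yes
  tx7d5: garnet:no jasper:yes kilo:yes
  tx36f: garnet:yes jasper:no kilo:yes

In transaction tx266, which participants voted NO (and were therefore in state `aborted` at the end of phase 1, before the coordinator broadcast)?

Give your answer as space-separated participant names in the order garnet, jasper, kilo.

Txn tx266 phase 1: garnet yes -> prepared; jasper yes -> prepared; kilo no -> aborted

Answer: kilo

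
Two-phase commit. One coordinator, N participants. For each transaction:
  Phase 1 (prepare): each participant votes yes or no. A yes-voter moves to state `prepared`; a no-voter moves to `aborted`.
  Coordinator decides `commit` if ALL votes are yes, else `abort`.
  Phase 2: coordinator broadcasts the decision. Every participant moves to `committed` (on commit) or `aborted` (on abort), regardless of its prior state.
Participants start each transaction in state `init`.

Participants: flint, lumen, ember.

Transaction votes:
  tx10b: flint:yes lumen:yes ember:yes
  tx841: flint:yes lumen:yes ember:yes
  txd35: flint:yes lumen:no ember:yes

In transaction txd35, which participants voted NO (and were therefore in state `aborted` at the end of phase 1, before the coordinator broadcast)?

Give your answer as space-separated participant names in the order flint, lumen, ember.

Txn txd35 phase 1: flint yes -> prepared; lumen no -> aborted; ember yes -> prepared

Answer: lumen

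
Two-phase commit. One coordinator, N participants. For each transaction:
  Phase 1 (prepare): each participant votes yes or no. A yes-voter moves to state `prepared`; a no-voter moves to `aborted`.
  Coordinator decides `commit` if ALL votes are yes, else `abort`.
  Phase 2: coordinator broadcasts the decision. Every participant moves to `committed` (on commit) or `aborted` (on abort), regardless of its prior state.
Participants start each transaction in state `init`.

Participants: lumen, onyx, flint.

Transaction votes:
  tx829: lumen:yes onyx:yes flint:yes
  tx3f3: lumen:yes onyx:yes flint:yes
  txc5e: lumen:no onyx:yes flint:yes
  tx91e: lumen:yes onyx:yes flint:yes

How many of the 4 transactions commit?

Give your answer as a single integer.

tx829: all yes -> commit (commits=1)
tx3f3: all yes -> commit (commits=2)
txc5e: no from lumen -> abort (commits=2)
tx91e: all yes -> commit (commits=3)

Answer: 3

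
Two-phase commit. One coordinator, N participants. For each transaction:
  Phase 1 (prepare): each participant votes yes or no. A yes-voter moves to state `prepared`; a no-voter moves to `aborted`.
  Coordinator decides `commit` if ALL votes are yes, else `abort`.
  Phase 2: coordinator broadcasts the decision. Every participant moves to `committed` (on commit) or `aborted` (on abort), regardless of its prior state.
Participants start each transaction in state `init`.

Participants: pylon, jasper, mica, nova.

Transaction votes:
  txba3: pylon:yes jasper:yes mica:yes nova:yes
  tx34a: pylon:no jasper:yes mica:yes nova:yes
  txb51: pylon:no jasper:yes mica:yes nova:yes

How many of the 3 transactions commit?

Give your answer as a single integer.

txba3: all yes -> commit (commits=1)
tx34a: no from pylon -> abort (commits=1)
txb51: no from pylon -> abort (commits=1)

Answer: 1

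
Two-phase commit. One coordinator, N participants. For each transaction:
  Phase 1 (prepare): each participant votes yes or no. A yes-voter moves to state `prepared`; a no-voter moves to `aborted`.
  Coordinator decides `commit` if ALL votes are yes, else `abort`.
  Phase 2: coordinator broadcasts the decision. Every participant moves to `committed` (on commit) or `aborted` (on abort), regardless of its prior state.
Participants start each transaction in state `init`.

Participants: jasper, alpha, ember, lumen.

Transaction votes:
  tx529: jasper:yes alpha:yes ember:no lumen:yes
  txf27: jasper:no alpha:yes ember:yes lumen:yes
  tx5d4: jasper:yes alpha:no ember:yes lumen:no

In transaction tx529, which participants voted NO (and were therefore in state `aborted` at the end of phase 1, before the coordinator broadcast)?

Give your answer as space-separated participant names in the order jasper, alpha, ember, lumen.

Answer: ember

Derivation:
Txn tx529 phase 1: jasper yes -> prepared; alpha yes -> prepared; ember no -> aborted; lumen yes -> prepared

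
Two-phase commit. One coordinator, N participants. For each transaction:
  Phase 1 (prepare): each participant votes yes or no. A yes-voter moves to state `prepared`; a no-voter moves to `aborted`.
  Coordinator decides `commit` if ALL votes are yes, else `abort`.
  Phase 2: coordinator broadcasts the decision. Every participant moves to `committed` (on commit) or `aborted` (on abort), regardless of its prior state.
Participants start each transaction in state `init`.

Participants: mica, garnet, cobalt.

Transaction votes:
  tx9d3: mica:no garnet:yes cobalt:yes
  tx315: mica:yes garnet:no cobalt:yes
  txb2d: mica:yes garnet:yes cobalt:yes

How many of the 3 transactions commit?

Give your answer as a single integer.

Answer: 1

Derivation:
tx9d3: no from mica -> abort (commits=0)
tx315: no from garnet -> abort (commits=0)
txb2d: all yes -> commit (commits=1)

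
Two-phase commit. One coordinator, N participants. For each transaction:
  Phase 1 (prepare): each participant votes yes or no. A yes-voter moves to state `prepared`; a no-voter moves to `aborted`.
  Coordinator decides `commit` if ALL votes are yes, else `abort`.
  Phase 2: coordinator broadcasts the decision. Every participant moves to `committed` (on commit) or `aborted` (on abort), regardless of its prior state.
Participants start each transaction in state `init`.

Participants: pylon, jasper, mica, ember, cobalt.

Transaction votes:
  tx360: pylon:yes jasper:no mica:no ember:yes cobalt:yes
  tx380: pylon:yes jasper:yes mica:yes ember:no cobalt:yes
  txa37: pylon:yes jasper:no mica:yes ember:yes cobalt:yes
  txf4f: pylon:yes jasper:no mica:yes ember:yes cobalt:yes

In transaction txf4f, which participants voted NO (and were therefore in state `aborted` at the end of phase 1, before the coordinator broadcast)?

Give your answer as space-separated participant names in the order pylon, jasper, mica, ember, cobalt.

Answer: jasper

Derivation:
Txn txf4f phase 1: pylon yes -> prepared; jasper no -> aborted; mica yes -> prepared; ember yes -> prepared; cobalt yes -> prepared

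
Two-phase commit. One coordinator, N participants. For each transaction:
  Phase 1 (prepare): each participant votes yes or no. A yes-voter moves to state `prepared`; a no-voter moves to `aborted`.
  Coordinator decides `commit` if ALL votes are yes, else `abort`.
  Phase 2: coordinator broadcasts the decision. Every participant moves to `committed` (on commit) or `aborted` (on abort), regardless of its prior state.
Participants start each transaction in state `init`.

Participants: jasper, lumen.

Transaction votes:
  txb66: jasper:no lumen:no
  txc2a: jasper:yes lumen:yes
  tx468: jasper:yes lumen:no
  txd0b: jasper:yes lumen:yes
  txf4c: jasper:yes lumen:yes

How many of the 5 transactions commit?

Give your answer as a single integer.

txb66: no from jasper, lumen -> abort (commits=0)
txc2a: all yes -> commit (commits=1)
tx468: no from lumen -> abort (commits=1)
txd0b: all yes -> commit (commits=2)
txf4c: all yes -> commit (commits=3)

Answer: 3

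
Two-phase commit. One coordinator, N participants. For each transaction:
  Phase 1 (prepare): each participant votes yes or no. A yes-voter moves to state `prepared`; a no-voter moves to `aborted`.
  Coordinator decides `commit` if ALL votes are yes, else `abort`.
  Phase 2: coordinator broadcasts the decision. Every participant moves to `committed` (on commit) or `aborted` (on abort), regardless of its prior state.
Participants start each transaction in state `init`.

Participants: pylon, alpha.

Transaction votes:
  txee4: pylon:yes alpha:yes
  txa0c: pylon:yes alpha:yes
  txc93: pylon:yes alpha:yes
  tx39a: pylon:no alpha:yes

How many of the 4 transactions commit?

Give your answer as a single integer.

Answer: 3

Derivation:
txee4: all yes -> commit (commits=1)
txa0c: all yes -> commit (commits=2)
txc93: all yes -> commit (commits=3)
tx39a: no from pylon -> abort (commits=3)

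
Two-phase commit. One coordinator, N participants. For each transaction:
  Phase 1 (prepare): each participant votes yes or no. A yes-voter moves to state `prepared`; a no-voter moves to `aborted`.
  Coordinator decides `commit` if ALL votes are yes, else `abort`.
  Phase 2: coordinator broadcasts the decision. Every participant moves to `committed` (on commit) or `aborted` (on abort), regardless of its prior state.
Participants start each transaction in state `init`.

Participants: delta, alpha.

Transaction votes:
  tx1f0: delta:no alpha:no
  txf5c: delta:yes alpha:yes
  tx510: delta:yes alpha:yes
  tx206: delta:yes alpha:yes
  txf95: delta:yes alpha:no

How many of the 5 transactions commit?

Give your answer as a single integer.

tx1f0: no from delta, alpha -> abort (commits=0)
txf5c: all yes -> commit (commits=1)
tx510: all yes -> commit (commits=2)
tx206: all yes -> commit (commits=3)
txf95: no from alpha -> abort (commits=3)

Answer: 3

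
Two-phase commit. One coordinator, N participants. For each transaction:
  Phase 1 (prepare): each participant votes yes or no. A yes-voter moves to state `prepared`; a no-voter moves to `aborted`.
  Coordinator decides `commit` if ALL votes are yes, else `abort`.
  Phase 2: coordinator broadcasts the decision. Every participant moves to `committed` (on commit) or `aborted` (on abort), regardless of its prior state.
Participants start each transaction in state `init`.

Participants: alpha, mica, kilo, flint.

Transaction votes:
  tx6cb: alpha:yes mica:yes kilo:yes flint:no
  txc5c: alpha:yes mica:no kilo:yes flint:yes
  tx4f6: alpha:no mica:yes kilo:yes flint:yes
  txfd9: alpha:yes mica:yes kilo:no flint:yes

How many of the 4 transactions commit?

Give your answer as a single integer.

tx6cb: no from flint -> abort (commits=0)
txc5c: no from mica -> abort (commits=0)
tx4f6: no from alpha -> abort (commits=0)
txfd9: no from kilo -> abort (commits=0)

Answer: 0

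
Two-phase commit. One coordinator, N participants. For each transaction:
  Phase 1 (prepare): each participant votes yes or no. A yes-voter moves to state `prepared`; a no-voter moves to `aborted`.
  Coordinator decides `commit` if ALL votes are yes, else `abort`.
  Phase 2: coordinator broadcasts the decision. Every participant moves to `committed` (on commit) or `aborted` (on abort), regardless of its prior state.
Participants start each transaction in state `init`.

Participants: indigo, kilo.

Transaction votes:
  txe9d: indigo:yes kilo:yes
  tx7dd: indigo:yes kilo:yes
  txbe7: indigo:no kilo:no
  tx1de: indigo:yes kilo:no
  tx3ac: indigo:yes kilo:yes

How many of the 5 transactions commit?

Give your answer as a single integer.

txe9d: all yes -> commit (commits=1)
tx7dd: all yes -> commit (commits=2)
txbe7: no from indigo, kilo -> abort (commits=2)
tx1de: no from kilo -> abort (commits=2)
tx3ac: all yes -> commit (commits=3)

Answer: 3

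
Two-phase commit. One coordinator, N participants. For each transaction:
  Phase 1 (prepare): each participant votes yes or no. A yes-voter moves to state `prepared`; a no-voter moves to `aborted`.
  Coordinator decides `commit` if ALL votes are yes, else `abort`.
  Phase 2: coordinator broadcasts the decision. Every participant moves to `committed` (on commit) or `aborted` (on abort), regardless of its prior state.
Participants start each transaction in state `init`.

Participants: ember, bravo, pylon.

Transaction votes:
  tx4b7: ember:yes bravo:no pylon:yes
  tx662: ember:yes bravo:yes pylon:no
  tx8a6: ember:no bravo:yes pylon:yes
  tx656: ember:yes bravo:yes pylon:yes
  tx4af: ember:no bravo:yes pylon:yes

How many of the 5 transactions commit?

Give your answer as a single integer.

Answer: 1

Derivation:
tx4b7: no from bravo -> abort (commits=0)
tx662: no from pylon -> abort (commits=0)
tx8a6: no from ember -> abort (commits=0)
tx656: all yes -> commit (commits=1)
tx4af: no from ember -> abort (commits=1)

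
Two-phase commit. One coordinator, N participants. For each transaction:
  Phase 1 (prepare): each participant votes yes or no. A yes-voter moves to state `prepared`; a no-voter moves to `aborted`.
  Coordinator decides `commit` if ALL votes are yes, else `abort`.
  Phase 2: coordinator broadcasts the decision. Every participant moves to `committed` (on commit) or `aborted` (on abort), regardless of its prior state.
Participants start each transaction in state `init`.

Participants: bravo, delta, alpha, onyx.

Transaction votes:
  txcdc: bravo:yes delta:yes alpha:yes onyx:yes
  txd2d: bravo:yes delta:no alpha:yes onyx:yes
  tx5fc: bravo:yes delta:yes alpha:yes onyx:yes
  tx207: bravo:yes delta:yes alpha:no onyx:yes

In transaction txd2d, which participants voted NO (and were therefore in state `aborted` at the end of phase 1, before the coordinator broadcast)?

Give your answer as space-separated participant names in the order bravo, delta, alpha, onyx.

Txn txd2d phase 1: bravo yes -> prepared; delta no -> aborted; alpha yes -> prepared; onyx yes -> prepared

Answer: delta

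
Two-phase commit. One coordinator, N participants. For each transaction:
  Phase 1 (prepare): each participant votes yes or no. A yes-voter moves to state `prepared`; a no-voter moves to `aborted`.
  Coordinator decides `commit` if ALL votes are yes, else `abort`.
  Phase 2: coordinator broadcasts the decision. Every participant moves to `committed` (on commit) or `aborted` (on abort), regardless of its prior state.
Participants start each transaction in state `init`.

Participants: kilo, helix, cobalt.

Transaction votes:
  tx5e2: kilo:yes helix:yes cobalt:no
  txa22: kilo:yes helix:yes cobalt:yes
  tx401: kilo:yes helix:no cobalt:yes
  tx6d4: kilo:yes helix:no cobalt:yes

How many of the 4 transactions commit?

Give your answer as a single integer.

tx5e2: no from cobalt -> abort (commits=0)
txa22: all yes -> commit (commits=1)
tx401: no from helix -> abort (commits=1)
tx6d4: no from helix -> abort (commits=1)

Answer: 1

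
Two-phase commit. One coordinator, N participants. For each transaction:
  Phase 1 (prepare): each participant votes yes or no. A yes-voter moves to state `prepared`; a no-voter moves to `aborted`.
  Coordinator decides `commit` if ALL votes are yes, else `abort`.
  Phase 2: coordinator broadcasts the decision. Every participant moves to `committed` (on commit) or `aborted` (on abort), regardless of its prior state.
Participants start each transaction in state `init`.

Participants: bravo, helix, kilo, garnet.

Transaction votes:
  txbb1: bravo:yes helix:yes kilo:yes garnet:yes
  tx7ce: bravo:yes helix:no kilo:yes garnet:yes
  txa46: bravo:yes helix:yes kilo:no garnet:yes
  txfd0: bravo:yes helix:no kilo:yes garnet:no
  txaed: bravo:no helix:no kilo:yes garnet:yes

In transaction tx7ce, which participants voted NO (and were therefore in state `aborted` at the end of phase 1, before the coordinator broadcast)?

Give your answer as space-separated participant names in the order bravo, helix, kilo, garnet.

Txn tx7ce phase 1: bravo yes -> prepared; helix no -> aborted; kilo yes -> prepared; garnet yes -> prepared

Answer: helix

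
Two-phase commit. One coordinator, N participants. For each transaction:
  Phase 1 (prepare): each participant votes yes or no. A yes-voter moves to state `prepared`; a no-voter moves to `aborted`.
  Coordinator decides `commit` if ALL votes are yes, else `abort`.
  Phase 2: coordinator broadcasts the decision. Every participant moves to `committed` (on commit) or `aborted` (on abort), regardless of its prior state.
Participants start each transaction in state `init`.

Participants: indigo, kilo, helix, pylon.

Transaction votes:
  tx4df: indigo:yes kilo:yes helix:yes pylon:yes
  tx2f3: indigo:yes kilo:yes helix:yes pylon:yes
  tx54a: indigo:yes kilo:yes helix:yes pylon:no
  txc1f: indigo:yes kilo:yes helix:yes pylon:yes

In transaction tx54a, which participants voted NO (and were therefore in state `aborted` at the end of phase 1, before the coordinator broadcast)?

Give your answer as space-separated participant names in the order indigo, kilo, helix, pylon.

Answer: pylon

Derivation:
Txn tx54a phase 1: indigo yes -> prepared; kilo yes -> prepared; helix yes -> prepared; pylon no -> aborted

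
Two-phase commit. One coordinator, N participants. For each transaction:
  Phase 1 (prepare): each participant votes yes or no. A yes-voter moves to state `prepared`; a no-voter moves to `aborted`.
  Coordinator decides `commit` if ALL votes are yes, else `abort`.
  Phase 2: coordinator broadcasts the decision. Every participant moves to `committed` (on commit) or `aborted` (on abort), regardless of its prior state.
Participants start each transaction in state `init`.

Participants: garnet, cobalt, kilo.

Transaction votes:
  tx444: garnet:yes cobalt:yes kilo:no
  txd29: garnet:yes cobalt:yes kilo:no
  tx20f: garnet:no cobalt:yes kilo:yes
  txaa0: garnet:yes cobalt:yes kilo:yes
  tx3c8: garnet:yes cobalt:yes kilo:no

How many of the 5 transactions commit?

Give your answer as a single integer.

tx444: no from kilo -> abort (commits=0)
txd29: no from kilo -> abort (commits=0)
tx20f: no from garnet -> abort (commits=0)
txaa0: all yes -> commit (commits=1)
tx3c8: no from kilo -> abort (commits=1)

Answer: 1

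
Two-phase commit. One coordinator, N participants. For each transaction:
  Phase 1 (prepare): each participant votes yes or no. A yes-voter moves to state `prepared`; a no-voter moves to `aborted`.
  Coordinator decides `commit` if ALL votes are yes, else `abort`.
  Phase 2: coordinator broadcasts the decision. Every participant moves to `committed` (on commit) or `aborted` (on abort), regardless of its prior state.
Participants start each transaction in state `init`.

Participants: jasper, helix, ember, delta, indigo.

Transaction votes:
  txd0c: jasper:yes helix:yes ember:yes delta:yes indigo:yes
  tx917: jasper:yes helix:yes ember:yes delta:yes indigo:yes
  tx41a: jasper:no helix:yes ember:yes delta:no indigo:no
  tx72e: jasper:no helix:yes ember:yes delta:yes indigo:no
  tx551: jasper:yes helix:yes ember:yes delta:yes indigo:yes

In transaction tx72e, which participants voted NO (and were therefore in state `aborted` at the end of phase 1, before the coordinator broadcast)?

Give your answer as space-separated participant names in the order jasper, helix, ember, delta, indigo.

Answer: jasper indigo

Derivation:
Txn tx72e phase 1: jasper no -> aborted; helix yes -> prepared; ember yes -> prepared; delta yes -> prepared; indigo no -> aborted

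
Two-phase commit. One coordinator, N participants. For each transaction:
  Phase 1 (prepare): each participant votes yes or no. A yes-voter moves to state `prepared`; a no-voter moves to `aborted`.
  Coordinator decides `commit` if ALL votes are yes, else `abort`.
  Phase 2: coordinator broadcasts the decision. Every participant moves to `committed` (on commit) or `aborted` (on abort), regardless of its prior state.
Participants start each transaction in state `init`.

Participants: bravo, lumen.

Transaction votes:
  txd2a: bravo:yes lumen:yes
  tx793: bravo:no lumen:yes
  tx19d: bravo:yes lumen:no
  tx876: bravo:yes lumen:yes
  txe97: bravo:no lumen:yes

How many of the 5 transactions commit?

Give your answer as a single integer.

Answer: 2

Derivation:
txd2a: all yes -> commit (commits=1)
tx793: no from bravo -> abort (commits=1)
tx19d: no from lumen -> abort (commits=1)
tx876: all yes -> commit (commits=2)
txe97: no from bravo -> abort (commits=2)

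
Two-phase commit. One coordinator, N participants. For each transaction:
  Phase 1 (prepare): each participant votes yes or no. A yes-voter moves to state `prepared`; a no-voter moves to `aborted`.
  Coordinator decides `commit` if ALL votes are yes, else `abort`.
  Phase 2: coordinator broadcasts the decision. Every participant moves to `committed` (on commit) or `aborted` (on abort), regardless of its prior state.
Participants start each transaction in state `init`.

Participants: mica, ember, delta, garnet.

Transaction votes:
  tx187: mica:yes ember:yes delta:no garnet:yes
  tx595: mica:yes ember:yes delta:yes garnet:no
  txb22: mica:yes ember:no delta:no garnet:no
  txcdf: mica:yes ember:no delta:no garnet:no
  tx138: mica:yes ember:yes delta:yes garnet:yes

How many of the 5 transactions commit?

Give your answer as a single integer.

tx187: no from delta -> abort (commits=0)
tx595: no from garnet -> abort (commits=0)
txb22: no from ember, delta, garnet -> abort (commits=0)
txcdf: no from ember, delta, garnet -> abort (commits=0)
tx138: all yes -> commit (commits=1)

Answer: 1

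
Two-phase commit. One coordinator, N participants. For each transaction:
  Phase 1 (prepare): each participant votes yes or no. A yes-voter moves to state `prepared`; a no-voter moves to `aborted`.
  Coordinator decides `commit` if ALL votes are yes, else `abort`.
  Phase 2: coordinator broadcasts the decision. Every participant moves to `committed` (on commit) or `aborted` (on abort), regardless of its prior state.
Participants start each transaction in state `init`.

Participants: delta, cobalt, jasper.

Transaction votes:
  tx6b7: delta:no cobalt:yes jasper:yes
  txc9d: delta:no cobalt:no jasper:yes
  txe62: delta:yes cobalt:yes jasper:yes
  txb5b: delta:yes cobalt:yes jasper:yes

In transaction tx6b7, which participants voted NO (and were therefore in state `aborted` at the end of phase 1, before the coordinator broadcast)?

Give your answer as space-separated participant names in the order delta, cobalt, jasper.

Answer: delta

Derivation:
Txn tx6b7 phase 1: delta no -> aborted; cobalt yes -> prepared; jasper yes -> prepared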